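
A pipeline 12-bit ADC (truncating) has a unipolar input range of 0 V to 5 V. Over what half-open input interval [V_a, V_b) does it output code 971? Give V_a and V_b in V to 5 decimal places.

[1.18530 V, 1.18652 V)

LSB = 5/2^12 = 1.221 mV.
V_a = V_low + 971·LSB = 1.1853 V; V_b = V_low + 972·LSB = 1.18652 V.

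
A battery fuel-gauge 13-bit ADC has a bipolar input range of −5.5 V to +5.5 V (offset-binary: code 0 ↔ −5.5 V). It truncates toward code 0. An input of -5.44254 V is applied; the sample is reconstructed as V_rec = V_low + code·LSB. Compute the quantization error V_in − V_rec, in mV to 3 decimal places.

1.064 mV

One LSB is 11 V / 8192 = 1.343 mV.
(-5.44254 − (−5.5))/0.00134277 = 42.7920; ⌊·⌋ gives code 42.
Code 42 maps back to (−5.5) + 42×0.00134277 V = -5.4436035 V.
Error = -5.44254 − (−5.4436035) = 0.00106352 V = 1.064 mV.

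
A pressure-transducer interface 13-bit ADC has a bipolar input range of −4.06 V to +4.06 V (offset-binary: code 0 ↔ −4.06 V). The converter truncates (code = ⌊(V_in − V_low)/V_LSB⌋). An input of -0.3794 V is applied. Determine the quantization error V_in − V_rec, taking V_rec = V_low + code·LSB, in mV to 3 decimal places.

LSB = 8.12/2^13 = 0.991 mV.
(V_in − V_low)/LSB = (-0.3794 − (−4.06))/0.000991211 = 3713.2359 → code 3713 (floor).
V_rec = (−4.06) + 3713·0.000991211 = -0.37963379 V.
Error = -0.3794 − (−0.37963379) = 0.000233789 V = 0.234 mV.

0.234 mV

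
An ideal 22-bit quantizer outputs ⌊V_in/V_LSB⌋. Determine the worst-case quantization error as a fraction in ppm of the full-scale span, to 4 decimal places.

0.2384 ppm

Truncating → worst-case error = 1 LSB = V_FS/2^22, so 1e+06/4194304 = 0.238419 ppm of full scale.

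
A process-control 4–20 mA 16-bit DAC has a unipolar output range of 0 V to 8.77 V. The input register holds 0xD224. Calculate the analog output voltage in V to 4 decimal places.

LSB = 8.77 V / 2^16 = 133.82 µV.
Code 0xD224 = 53796 decimal.
V_out = 0 + 53796 × 0.00013382 V = 7.19896 V.

7.1990 V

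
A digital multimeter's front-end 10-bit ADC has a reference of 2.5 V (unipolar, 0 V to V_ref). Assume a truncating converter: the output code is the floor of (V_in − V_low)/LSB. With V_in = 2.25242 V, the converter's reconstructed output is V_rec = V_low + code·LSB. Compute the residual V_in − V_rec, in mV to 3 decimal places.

1.443 mV

Step size: 2.5 V ÷ 2^10 = 2.441 mV.
(2.25242 − 0)/0.00244141 = 922.5912; ⌊·⌋ gives code 922.
Reconstructed: 2.2509766 V.
V_in − V_rec = 0.00144344 V = 1.443 mV.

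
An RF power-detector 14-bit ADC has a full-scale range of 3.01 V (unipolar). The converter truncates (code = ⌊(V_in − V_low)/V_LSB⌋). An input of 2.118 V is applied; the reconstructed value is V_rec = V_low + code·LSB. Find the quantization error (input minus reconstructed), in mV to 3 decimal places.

LSB = 3.01/2^14 = 183.72 µV.
(V_in − V_low)/LSB = (2.118 − 0)/0.000183716 = 11528.6751 → code 11528 (floor).
V_rec = 0 + 11528·0.000183716 = 2.117876 V.
V_in − V_rec = 0.000124023 V = 0.124 mV.

0.124 mV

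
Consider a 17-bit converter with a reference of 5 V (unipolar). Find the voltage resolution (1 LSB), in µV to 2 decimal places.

38.15 µV

Full-scale span = 5 V.
LSB = 5 / 2^17 = 5 / 131072 = 3.8147e-05 V = 38.15 µV.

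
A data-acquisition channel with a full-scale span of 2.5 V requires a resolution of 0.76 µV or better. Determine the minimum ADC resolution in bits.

Number of steps required ≥ 2.5 V / 0.76 µV = 3289473.68.
Need 2^N ≥ 3289473.68; 2^21 = 2097152, 2^22 = 4194304.
Minimum N = 22.

22 bits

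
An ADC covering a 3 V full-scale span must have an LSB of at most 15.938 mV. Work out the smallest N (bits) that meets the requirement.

Number of steps required ≥ 3 V / 15.938 mV = 188.23.
Need 2^N ≥ 188.23; 2^7 = 128, 2^8 = 256.
Minimum N = 8.

8 bits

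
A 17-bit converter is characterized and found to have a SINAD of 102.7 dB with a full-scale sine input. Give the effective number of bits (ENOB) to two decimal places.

ENOB = (SINAD − 1.76) / 6.02 = (102.7 − 1.76)/6.02 = 16.767.

16.77 bits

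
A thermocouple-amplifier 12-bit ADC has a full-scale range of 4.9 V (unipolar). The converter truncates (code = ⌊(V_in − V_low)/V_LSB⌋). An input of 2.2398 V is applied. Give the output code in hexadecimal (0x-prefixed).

LSB = 4.9 V / 4096 = 1.196 mV.
(2.2398 − 0) / 0.00119629 = 1872.290 LSBs.
So the output code is 1872.
In hexadecimal (0x-prefixed): 0x750.

code 0x750 (decimal 1872)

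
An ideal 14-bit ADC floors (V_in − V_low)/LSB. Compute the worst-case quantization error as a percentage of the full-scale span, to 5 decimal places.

Truncating → worst-case error = 1 LSB = V_FS/2^14, so 100/16384 = 0.00610352 % of full scale.

0.00610 %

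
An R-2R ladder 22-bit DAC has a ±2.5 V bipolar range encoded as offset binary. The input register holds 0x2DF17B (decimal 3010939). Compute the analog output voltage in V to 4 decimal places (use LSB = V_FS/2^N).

1.0893 V

LSB = 5 V / 2^22 = 1.19 µV.
Code 0x2DF17B = 3010939 decimal.
V_out = (−2.5) + 3010939 × 1.19209e-06 V = 1.08932 V.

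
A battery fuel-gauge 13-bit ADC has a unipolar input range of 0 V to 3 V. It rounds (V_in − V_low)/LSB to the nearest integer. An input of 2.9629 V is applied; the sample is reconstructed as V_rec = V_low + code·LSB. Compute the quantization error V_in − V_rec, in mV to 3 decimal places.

Step size: 3 V ÷ 2^13 = 366.21 µV.
(V_in − V_low)/LSB = (2.9629 − 0)/0.000366211 = 8090.6923 → code 8091 (round).
Reconstructed: 2.9630127 V.
V_in − V_rec = -0.000112695 V = -0.113 mV.

-0.113 mV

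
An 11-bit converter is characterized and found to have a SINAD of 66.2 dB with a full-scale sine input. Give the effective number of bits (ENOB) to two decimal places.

10.70 bits

ENOB = (SINAD − 1.76) / 6.02 = (66.2 − 1.76)/6.02 = 10.704.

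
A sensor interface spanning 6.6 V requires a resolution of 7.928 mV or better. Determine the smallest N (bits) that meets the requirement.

Number of steps required ≥ 6.6 V / 7.928 mV = 832.49.
Need 2^N ≥ 832.49; 2^9 = 512, 2^10 = 1024.
Minimum N = 10.

10 bits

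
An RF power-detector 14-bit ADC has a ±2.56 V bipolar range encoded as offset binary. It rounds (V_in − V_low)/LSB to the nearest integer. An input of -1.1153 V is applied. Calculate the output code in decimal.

Full-scale span = 5.12 V; LSB = 5.12/2^14 = 312.50 µV.
Input sits at 4623.040 steps above V_low.
round(4623.040) = 4623.

code 4623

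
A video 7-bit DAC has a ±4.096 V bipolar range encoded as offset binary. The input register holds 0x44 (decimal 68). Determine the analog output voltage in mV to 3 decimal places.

256.000 mV

LSB = 8.192 V / 2^7 = 64.000 mV.
Code 0x44 = 68 decimal.
V_out = (−4.096) + 68 × 0.064 V = 0.256 V.
= 256.000 mV.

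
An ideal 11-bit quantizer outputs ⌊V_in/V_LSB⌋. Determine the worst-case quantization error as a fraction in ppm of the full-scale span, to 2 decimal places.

488.28 ppm

Truncating → worst-case error = 1 LSB = V_FS/2^11, so 1e+06/2048 = 488.281 ppm of full scale.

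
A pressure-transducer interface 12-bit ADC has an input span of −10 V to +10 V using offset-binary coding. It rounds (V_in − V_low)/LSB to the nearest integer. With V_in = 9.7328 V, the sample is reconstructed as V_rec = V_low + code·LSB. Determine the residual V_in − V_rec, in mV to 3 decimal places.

1.355 mV

Step size: 20 V ÷ 2^12 = 4.883 mV.
(9.7328 − (−10))/0.00488281 = 4041.2774; round gives code 4041.
Reconstructed: 9.7314453 V.
V_in − V_rec = 0.00135469 V = 1.355 mV.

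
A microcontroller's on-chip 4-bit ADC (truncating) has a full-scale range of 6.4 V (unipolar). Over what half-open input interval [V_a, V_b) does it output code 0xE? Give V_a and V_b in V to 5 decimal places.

LSB = 6.4/2^4 = 400.000 mV.
Code 0xE = 14 decimal.
V_a = V_low + 14·LSB = 5.6 V; V_b = V_low + 15·LSB = 6 V.

[5.60000 V, 6.00000 V)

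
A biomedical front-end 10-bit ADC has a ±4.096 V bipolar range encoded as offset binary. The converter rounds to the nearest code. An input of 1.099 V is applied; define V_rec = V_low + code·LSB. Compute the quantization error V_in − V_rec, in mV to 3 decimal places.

3.000 mV

One LSB is 8.192 V / 1024 = 8.000 mV.
Scaled input = 649.3750 LSBs, so code = 649.
Code 649 maps back to (−4.096) + 649×0.008 V = 1.096 V.
V_in − V_rec = 0.003 V = 3.000 mV.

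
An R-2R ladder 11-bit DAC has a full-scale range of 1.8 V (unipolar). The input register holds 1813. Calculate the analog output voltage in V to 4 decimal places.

LSB = 1.8 V / 2^11 = 0.879 mV.
V_out = 0 + 1813 × 0.000878906 V = 1.59346 V.

1.5935 V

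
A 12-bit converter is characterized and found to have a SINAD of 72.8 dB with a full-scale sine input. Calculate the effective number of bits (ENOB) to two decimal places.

11.80 bits

ENOB = (SINAD − 1.76) / 6.02 = (72.8 − 1.76)/6.02 = 11.801.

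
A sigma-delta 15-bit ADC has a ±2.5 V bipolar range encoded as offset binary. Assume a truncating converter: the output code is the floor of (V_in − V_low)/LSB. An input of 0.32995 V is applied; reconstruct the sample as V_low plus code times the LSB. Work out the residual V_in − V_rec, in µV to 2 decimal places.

One LSB is 5 V / 32768 = 152.59 µV.
Scaled input = 18546.3603 LSBs, so code = 18546.
Reconstructed: 0.32989502 V.
V_in − V_rec = 5.49805e-05 V = 54.98 µV.

54.98 µV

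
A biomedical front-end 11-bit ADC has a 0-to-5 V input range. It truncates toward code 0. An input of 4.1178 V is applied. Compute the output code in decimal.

With 2048 levels over 5 V, one step is 2.441 mV.
(4.1178 − 0) / 0.00244141 = 1686.651 LSBs.
So the output code is 1686.

code 1686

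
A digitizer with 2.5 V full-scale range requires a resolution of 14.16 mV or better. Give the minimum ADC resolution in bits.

8 bits

Number of steps required ≥ 2.5 V / 14.16 mV = 176.55.
Need 2^N ≥ 176.55; 2^7 = 128, 2^8 = 256.
Minimum N = 8.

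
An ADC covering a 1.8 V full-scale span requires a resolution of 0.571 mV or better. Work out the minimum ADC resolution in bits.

Number of steps required ≥ 1.8 V / 0.571 mV = 3152.36.
Need 2^N ≥ 3152.36; 2^11 = 2048, 2^12 = 4096.
Minimum N = 12.

12 bits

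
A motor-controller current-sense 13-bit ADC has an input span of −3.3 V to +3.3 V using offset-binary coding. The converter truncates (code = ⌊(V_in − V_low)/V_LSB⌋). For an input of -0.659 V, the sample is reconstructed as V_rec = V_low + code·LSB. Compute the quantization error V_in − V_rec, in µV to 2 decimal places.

One LSB is 6.6 V / 8192 = 0.806 mV.
(-0.659 − (−3.3))/0.000805664 = 3278.0412; ⌊·⌋ gives code 3278.
V_rec = (−3.3) + 3278·0.000805664 = -0.6590332 V.
Error = -0.659 − (−0.6590332) = 3.32031e-05 V = 33.20 µV.

33.20 µV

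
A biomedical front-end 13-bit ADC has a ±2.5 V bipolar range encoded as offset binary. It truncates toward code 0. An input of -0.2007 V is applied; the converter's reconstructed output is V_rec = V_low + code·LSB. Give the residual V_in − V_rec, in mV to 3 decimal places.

One LSB is 5 V / 8192 = 0.610 mV.
(V_in − V_low)/LSB = (-0.2007 − (−2.5))/0.000610352 = 3767.1731 → code 3767 (floor).
Reconstructed: -0.20080566 V.
V_in − V_rec = 0.000105664 V = 0.106 mV.

0.106 mV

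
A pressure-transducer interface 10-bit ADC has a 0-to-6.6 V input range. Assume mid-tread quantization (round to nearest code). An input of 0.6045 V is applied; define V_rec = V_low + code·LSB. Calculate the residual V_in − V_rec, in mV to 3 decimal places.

-1.359 mV

LSB = 6.6/2^10 = 6.445 mV.
(V_in − V_low)/LSB = (0.6045 − 0)/0.00644531 = 93.7891 → code 94 (round).
Reconstructed: 0.60585937 V.
Difference: -0.00135937 V → -1.359 mV.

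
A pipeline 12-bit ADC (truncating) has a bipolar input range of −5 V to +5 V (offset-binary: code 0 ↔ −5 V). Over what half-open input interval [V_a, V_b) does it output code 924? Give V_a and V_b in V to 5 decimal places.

[-2.74414 V, -2.74170 V)

LSB = 10/2^12 = 2.441 mV.
V_a = V_low + 924·LSB = -2.74414 V; V_b = V_low + 925·LSB = -2.7417 V.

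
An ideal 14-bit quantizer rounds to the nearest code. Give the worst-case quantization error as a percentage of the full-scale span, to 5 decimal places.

0.00305 %

Rounding → worst-case error = ½ LSB = V_FS/2^15, so 100/32768 = 0.00305176 % of full scale.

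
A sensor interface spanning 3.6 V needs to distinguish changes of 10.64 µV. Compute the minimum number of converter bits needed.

Number of steps required ≥ 3.6 V / 10.64 µV = 338345.86.
Need 2^N ≥ 338345.86; 2^18 = 262144, 2^19 = 524288.
Minimum N = 19.

19 bits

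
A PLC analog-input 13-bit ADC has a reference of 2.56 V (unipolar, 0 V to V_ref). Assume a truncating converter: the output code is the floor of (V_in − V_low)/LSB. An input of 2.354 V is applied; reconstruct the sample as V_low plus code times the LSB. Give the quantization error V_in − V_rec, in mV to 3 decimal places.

Step size: 2.56 V ÷ 2^13 = 312.50 µV.
Scaled input = 7532.8000 LSBs, so code = 7532.
V_rec = 0 + 7532·0.0003125 = 2.35375 V.
V_in − V_rec = 0.00025 V = 0.250 mV.

0.250 mV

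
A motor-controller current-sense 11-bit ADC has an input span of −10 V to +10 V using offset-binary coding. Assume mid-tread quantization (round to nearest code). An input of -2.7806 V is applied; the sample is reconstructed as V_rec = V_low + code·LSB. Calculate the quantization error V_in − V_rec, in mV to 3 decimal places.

One LSB is 20 V / 2048 = 9.766 mV.
Scaled input = 739.2666 LSBs, so code = 739.
Code 739 maps back to (−10) + 739×0.00976562 V = -2.7832031 V.
Error = -2.7806 − (−2.7832031) = 0.00260312 V = 2.603 mV.

2.603 mV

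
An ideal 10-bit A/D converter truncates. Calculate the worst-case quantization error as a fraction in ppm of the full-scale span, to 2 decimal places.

Truncating → worst-case error = 1 LSB = V_FS/2^10, so 1e+06/1024 = 976.562 ppm of full scale.

976.56 ppm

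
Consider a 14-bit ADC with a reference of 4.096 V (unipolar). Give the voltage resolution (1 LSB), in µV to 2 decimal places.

250.00 µV

Full-scale span = 4.096 V.
LSB = 4.096 / 2^14 = 4.096 / 16384 = 0.00025 V = 250.00 µV.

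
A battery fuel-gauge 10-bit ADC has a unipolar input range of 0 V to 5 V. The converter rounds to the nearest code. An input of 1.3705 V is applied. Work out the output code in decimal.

With 1024 levels over 5 V, one step is 4.883 mV.
(1.3705 − 0) / 0.00488281 = 280.678 LSBs.
So the output code is 281.

code 281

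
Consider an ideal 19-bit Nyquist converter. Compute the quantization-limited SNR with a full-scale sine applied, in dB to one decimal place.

SNR ≈ 6.02·N + 1.76 dB = 6.02·19 + 1.76 = 116.14 dB.

116.1 dB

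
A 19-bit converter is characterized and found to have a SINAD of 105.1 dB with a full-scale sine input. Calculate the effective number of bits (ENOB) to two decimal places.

ENOB = (SINAD − 1.76) / 6.02 = (105.1 − 1.76)/6.02 = 17.166.

17.17 bits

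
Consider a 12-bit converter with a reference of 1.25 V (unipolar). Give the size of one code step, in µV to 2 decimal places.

Full-scale span = 1.25 V.
LSB = 1.25 / 2^12 = 1.25 / 4096 = 0.000305176 V = 305.18 µV.

305.18 µV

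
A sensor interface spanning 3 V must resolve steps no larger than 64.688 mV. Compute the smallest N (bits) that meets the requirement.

6 bits

Number of steps required ≥ 3 V / 64.688 mV = 46.38.
Need 2^N ≥ 46.38; 2^5 = 32, 2^6 = 64.
Minimum N = 6.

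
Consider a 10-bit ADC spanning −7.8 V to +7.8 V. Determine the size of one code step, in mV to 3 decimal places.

Full-scale span = 15.6 V.
LSB = 15.6 / 2^10 = 15.6 / 1024 = 0.0152344 V = 15.234 mV.

15.234 mV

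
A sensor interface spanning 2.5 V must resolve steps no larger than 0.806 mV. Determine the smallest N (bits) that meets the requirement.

12 bits

Number of steps required ≥ 2.5 V / 0.806 mV = 3101.74.
Need 2^N ≥ 3101.74; 2^11 = 2048, 2^12 = 4096.
Minimum N = 12.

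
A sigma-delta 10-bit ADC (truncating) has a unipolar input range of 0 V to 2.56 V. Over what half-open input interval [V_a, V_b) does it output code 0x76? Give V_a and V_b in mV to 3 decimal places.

LSB = 2.56/2^10 = 2.500 mV.
Code 0x76 = 118 decimal.
V_a = V_low + 118·LSB = 0.295 V; V_b = V_low + 119·LSB = 0.2975 V.

[295.000 mV, 297.500 mV)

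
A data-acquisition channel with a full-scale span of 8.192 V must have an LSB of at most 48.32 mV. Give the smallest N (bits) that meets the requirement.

8 bits

Number of steps required ≥ 8.192 V / 48.32 mV = 169.54.
Need 2^N ≥ 169.54; 2^7 = 128, 2^8 = 256.
Minimum N = 8.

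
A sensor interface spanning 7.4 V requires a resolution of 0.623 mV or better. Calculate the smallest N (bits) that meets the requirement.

14 bits

Number of steps required ≥ 7.4 V / 0.623 mV = 11878.01.
Need 2^N ≥ 11878.01; 2^13 = 8192, 2^14 = 16384.
Minimum N = 14.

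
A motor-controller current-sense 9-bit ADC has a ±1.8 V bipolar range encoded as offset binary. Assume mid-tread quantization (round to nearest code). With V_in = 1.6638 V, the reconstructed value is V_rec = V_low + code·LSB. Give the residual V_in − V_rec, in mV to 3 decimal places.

Step size: 3.6 V ÷ 2^9 = 7.031 mV.
(V_in − V_low)/LSB = (1.6638 − (−1.8))/0.00703125 = 492.6293 → code 493 (round).
Reconstructed: 1.6664063 V.
Difference: -0.00260625 V → -2.606 mV.

-2.606 mV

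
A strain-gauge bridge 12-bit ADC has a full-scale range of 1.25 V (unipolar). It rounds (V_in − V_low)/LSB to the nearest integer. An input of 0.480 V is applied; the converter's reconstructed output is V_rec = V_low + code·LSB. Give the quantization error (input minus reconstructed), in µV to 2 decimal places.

Step size: 1.25 V ÷ 2^12 = 305.18 µV.
Scaled input = 1572.8640 LSBs, so code = 1573.
V_rec = 0 + 1573·0.000305176 = 0.4800415 V.
Error = 0.480 − 0.4800415 = -4.15039e-05 V = -41.50 µV.

-41.50 µV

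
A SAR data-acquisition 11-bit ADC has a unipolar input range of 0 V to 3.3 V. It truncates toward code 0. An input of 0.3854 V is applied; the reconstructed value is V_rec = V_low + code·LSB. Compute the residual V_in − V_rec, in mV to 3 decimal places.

0.293 mV

One LSB is 3.3 V / 2048 = 1.611 mV.
(V_in − V_low)/LSB = (0.3854 − 0)/0.00161133 = 239.1816 → code 239 (floor).
Reconstructed: 0.38510742 V.
V_in − V_rec = 0.000292578 V = 0.293 mV.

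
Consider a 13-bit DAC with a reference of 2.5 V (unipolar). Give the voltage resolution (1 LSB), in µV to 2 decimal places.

Full-scale span = 2.5 V.
LSB = 2.5 / 2^13 = 2.5 / 8192 = 0.000305176 V = 305.18 µV.

305.18 µV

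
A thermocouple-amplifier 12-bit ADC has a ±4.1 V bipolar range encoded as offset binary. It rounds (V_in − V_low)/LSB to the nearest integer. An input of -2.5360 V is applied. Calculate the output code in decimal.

LSB = 8.2 V / 4096 = 2.002 mV.
(V_in − V_low)/LSB = (-2.5360 − (−4.1)) / 0.00200195 = 781.237.
Round → code 781.

code 781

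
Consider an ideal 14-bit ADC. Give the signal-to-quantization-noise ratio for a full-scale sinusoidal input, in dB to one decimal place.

86.0 dB

SNR ≈ 6.02·N + 1.76 dB = 6.02·14 + 1.76 = 86.04 dB.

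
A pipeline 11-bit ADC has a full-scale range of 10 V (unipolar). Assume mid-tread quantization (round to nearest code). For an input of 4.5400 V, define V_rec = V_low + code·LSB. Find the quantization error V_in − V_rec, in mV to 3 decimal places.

LSB = 10/2^11 = 4.883 mV.
(V_in − V_low)/LSB = (4.5400 − 0)/0.00488281 = 929.7920 → code 930 (round).
Code 930 maps back to 0 + 930×0.00488281 V = 4.5410156 V.
Error = 4.5400 − 4.5410156 = -0.00101563 V = -1.016 mV.

-1.016 mV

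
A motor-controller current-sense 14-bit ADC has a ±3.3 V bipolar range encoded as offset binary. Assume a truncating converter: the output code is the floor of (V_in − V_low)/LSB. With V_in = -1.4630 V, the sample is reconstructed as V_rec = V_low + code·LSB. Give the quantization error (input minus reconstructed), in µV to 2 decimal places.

85.94 µV

LSB = 6.6/2^14 = 402.83 µV.
Scaled input = 4560.2133 LSBs, so code = 4560.
Reconstructed: -1.4630859 V.
V_in − V_rec = 8.59375e-05 V = 85.94 µV.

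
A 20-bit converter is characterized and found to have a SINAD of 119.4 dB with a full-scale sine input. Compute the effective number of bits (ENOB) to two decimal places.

19.54 bits

ENOB = (SINAD − 1.76) / 6.02 = (119.4 − 1.76)/6.02 = 19.542.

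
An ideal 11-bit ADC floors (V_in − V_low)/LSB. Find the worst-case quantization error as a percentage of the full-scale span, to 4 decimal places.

Truncating → worst-case error = 1 LSB = V_FS/2^11, so 100/2048 = 0.0488281 % of full scale.

0.0488 %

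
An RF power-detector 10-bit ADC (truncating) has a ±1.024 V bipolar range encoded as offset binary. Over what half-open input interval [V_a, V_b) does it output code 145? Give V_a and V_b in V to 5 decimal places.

LSB = 2.048/2^10 = 2.000 mV.
V_a = V_low + 145·LSB = -0.734 V; V_b = V_low + 146·LSB = -0.732 V.

[-0.73400 V, -0.73200 V)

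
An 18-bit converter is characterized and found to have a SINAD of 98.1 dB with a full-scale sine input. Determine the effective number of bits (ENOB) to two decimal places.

ENOB = (SINAD − 1.76) / 6.02 = (98.1 − 1.76)/6.02 = 16.003.

16.00 bits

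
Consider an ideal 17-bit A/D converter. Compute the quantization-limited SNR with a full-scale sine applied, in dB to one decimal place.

SNR ≈ 6.02·N + 1.76 dB = 6.02·17 + 1.76 = 104.10 dB.

104.1 dB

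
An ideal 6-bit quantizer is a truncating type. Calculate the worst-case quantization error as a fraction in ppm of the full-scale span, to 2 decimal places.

Truncating → worst-case error = 1 LSB = V_FS/2^6, so 1e+06/64 = 15625 ppm of full scale.

15625.00 ppm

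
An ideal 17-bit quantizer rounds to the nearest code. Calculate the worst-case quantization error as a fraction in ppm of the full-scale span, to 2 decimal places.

3.81 ppm

Rounding → worst-case error = ½ LSB = V_FS/2^18, so 1e+06/262144 = 3.8147 ppm of full scale.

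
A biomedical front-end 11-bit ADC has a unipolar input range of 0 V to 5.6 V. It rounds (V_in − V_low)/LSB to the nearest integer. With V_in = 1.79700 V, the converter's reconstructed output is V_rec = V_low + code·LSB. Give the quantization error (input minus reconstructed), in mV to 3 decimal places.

0.516 mV

LSB = 5.6/2^11 = 2.734 mV.
(1.79700 − 0)/0.00273437 = 657.1886; round gives code 657.
Reconstructed: 1.7964844 V.
V_in − V_rec = 0.000515625 V = 0.516 mV.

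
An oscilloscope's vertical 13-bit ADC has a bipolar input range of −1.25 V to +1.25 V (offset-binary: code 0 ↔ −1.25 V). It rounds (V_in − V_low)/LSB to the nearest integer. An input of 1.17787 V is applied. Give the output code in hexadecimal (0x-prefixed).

code 0x1F14 (decimal 7956)

With 8192 levels over 2.5 V, one step is 305.18 µV.
(V_in − V_low)/LSB = (1.17787 − (−1.25)) / 0.000305176 = 7955.644.
round(7955.644) = 7956.
In hexadecimal (0x-prefixed): 0x1F14.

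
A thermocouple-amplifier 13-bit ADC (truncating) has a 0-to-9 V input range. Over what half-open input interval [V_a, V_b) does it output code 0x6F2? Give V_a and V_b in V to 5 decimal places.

[1.95337 V, 1.95447 V)

LSB = 9/2^13 = 1.099 mV.
Code 0x6F2 = 1778 decimal.
V_a = V_low + 1778·LSB = 1.95337 V; V_b = V_low + 1779·LSB = 1.95447 V.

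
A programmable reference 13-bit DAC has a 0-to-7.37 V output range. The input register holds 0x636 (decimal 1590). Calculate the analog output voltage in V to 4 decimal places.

LSB = 7.37 V / 2^13 = 0.900 mV.
Code 0x636 = 1590 decimal.
V_out = 0 + 1590 × 0.000899658 V = 1.43046 V.

1.4305 V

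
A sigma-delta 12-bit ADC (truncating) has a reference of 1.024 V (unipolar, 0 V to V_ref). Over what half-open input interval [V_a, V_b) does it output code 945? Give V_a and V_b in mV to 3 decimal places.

[236.250 mV, 236.500 mV)

LSB = 1.024/2^12 = 250.00 µV.
V_a = V_low + 945·LSB = 0.23625 V; V_b = V_low + 946·LSB = 0.2365 V.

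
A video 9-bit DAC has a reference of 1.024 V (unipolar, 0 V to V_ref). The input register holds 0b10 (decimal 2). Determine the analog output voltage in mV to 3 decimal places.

LSB = 1.024 V / 2^9 = 2.000 mV.
Code 0b10 = 2 decimal.
V_out = 0 + 2 × 0.002 V = 0.004 V.
= 4.000 mV.

4.000 mV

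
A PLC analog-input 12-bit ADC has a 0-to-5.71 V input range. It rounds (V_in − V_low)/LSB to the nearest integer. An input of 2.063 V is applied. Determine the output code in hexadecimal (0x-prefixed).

LSB = 5.71 V / 4096 = 1.394 mV.
(2.063 − 0) / 0.00139404 = 1479.868 LSBs.
So the output code is 1480.
In hexadecimal (0x-prefixed): 0x5C8.

code 0x5C8 (decimal 1480)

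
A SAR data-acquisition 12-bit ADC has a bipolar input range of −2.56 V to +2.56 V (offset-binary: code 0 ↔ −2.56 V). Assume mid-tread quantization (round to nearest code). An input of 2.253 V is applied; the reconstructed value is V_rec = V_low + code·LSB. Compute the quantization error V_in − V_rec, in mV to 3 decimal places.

LSB = 5.12/2^12 = 1.250 mV.
(2.253 − (−2.56))/0.00125 = 3850.4000; round gives code 3850.
V_rec = (−2.56) + 3850·0.00125 = 2.2525 V.
Error = 2.253 − 2.2525 = 0.0005 V = 0.500 mV.

0.500 mV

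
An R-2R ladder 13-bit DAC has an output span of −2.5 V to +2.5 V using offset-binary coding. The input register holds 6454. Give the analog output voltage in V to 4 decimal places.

LSB = 5 V / 2^13 = 0.610 mV.
V_out = (−2.5) + 6454 × 0.000610352 V = 1.43921 V.

1.4392 V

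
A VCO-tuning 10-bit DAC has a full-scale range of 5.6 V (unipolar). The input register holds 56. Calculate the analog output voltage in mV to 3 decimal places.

306.250 mV

LSB = 5.6 V / 2^10 = 5.469 mV.
V_out = 0 + 56 × 0.00546875 V = 0.30625 V.
= 306.250 mV.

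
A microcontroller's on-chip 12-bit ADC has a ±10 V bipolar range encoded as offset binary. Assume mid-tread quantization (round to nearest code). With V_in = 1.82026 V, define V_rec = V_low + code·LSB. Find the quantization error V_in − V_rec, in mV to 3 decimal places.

One LSB is 20 V / 4096 = 4.883 mV.
(1.82026 − (−10))/0.00488281 = 2420.7892; round gives code 2421.
Reconstructed: 1.8212891 V.
Difference: -0.00102906 V → -1.029 mV.

-1.029 mV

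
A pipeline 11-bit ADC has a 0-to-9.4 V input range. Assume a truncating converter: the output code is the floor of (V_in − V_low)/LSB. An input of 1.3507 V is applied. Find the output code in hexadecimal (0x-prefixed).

code 0x126 (decimal 294)

Full-scale span = 9.4 V; LSB = 9.4/2^11 = 4.590 mV.
(V_in − V_low)/LSB = (1.3507 − 0) / 0.00458984 = 294.280.
So the output code is 294.
In hexadecimal (0x-prefixed): 0x126.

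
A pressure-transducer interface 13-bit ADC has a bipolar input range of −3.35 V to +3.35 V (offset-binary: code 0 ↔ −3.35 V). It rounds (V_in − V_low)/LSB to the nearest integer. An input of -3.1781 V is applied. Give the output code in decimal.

code 210

LSB = 6.7 V / 8192 = 0.818 mV.
(V_in − V_low)/LSB = (-3.1781 − (−3.35)) / 0.000817871 = 210.180.
round(210.180) = 210.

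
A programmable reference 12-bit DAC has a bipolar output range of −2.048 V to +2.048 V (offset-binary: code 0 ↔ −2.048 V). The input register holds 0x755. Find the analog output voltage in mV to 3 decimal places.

LSB = 4.096 V / 2^12 = 1.000 mV.
Code 0x755 = 1877 decimal.
V_out = (−2.048) + 1877 × 0.001 V = -0.171 V.
= -171.000 mV.

-171.000 mV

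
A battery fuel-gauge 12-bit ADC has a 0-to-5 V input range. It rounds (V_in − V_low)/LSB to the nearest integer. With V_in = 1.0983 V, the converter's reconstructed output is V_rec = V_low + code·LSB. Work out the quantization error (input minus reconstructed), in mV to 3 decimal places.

-0.333 mV

Step size: 5 V ÷ 2^12 = 1.221 mV.
(V_in − V_low)/LSB = (1.0983 − 0)/0.0012207 = 899.7274 → code 900 (round).
V_rec = 0 + 900·0.0012207 = 1.0986328 V.
Error = 1.0983 − 1.0986328 = -0.000332812 V = -0.333 mV.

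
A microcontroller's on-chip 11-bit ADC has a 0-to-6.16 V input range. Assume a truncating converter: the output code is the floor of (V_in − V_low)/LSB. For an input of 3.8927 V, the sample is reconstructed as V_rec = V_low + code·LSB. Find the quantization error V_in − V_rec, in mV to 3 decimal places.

Step size: 6.16 V ÷ 2^11 = 3.008 mV.
Scaled input = 1294.1964 LSBs, so code = 1294.
Code 1294 maps back to 0 + 1294×0.00300781 V = 3.8921094 V.
V_in − V_rec = 0.000590625 V = 0.591 mV.

0.591 mV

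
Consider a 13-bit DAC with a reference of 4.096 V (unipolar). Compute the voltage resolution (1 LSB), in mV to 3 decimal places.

0.500 mV

Full-scale span = 4.096 V.
LSB = 4.096 / 2^13 = 4.096 / 8192 = 0.0005 V = 0.500 mV.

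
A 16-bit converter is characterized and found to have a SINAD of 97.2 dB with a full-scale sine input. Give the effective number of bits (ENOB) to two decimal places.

ENOB = (SINAD − 1.76) / 6.02 = (97.2 − 1.76)/6.02 = 15.854.

15.85 bits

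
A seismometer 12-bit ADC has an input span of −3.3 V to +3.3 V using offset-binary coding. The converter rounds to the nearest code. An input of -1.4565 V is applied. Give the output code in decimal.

Full-scale span = 6.6 V; LSB = 6.6/2^12 = 1.611 mV.
(-1.4565 − (−3.3)) / 0.00161133 = 1144.087 LSBs.
So the output code is 1144.

code 1144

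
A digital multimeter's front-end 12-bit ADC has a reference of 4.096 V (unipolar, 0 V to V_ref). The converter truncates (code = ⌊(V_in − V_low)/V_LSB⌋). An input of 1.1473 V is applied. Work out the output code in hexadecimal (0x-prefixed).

code 0x47B (decimal 1147)

Full-scale span = 4.096 V; LSB = 4.096/2^12 = 1.000 mV.
Input sits at 1147.300 steps above V_low.
Floor → code 1147.
In hexadecimal (0x-prefixed): 0x47B.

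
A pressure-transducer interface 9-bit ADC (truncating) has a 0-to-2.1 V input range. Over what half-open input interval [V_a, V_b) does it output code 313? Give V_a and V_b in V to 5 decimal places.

[1.28379 V, 1.28789 V)

LSB = 2.1/2^9 = 4.102 mV.
V_a = V_low + 313·LSB = 1.28379 V; V_b = V_low + 314·LSB = 1.28789 V.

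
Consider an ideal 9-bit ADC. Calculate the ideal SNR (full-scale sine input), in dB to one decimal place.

55.9 dB

SNR ≈ 6.02·N + 1.76 dB = 6.02·9 + 1.76 = 55.94 dB.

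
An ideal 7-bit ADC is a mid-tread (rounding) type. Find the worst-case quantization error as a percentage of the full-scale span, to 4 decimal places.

0.3906 %

Rounding → worst-case error = ½ LSB = V_FS/2^8, so 100/256 = 0.390625 % of full scale.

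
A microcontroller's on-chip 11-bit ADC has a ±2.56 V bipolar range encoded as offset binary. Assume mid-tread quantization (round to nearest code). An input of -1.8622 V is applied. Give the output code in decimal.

LSB = 5.12 V / 2048 = 2.500 mV.
(V_in − V_low)/LSB = (-1.8622 − (−2.56)) / 0.0025 = 279.120.
Round → code 279.

code 279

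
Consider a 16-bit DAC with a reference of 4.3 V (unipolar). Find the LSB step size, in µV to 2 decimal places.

65.61 µV

Full-scale span = 4.3 V.
LSB = 4.3 / 2^16 = 4.3 / 65536 = 6.56128e-05 V = 65.61 µV.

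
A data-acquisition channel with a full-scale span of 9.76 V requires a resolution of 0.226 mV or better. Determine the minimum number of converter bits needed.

16 bits

Number of steps required ≥ 9.76 V / 0.226 mV = 43185.84.
Need 2^N ≥ 43185.84; 2^15 = 32768, 2^16 = 65536.
Minimum N = 16.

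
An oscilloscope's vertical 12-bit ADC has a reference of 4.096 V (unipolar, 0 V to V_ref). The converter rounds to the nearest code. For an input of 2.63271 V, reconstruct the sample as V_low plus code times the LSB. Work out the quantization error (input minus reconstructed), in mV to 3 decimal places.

LSB = 4.096/2^12 = 1.000 mV.
(V_in − V_low)/LSB = (2.63271 − 0)/0.001 = 2632.7100 → code 2633 (round).
Reconstructed: 2.633 V.
Error = 2.63271 − 2.633 = -0.00029 V = -0.290 mV.

-0.290 mV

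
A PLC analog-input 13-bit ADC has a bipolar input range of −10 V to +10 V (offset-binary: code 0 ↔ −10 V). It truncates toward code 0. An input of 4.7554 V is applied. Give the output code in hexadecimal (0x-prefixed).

LSB = 20 V / 8192 = 2.441 mV.
(4.7554 − (−10)) / 0.00244141 = 6043.812 LSBs.
Floor → code 6043.
In hexadecimal (0x-prefixed): 0x179B.

code 0x179B (decimal 6043)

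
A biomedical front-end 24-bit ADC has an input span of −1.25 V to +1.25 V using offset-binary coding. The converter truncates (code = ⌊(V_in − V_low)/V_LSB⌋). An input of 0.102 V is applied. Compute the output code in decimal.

With 16777216 levels over 2.5 V, one step is 0.15 µV.
(V_in − V_low)/LSB = (0.102 − (−1.25)) / 1.49012e-07 = 9073118.413.
Floor → code 9073118.

code 9073118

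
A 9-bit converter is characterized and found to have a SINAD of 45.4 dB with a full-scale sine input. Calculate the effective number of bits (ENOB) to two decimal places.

ENOB = (SINAD − 1.76) / 6.02 = (45.4 − 1.76)/6.02 = 7.249.

7.25 bits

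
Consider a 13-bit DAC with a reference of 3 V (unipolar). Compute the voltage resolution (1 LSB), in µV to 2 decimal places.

Full-scale span = 3 V.
LSB = 3 / 2^13 = 3 / 8192 = 0.000366211 V = 366.21 µV.

366.21 µV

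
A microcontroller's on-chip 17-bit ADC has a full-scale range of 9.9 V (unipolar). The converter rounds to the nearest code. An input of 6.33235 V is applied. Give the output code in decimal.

LSB = 9.9 V / 131072 = 75.53 µV.
Input sits at 83837.755 steps above V_low.
So the output code is 83838.

code 83838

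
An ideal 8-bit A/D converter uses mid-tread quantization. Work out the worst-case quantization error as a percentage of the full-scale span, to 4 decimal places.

0.1953 %

Rounding → worst-case error = ½ LSB = V_FS/2^9, so 100/512 = 0.195312 % of full scale.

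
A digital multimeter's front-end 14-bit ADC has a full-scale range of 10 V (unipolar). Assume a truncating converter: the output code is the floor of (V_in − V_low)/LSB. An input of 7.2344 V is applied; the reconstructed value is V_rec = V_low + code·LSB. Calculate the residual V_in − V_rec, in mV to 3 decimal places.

Step size: 10 V ÷ 2^14 = 0.610 mV.
(V_in − V_low)/LSB = (7.2344 − 0)/0.000610352 = 11852.8410 → code 11852 (floor).
Code 11852 maps back to 0 + 11852×0.000610352 V = 7.2338867 V.
Difference: 0.000513281 V → 0.513 mV.

0.513 mV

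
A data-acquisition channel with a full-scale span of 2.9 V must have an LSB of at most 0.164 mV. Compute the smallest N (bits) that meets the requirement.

Number of steps required ≥ 2.9 V / 0.164 mV = 17682.93.
Need 2^N ≥ 17682.93; 2^14 = 16384, 2^15 = 32768.
Minimum N = 15.

15 bits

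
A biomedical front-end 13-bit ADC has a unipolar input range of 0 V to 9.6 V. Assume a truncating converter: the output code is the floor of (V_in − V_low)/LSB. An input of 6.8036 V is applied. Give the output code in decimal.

code 5805

Full-scale span = 9.6 V; LSB = 9.6/2^13 = 1.172 mV.
(V_in − V_low)/LSB = (6.8036 − 0) / 0.00117187 = 5805.739.
So the output code is 5805.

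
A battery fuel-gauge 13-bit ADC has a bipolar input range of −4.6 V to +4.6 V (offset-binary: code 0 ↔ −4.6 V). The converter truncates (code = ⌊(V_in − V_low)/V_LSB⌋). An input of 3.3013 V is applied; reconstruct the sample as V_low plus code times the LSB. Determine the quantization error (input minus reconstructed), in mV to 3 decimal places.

0.665 mV

Step size: 9.2 V ÷ 2^13 = 1.123 mV.
(3.3013 − (−4.6))/0.00112305 = 7035.5923; ⌊·⌋ gives code 7035.
Reconstructed: 3.3006348 V.
V_in − V_rec = 0.000665234 V = 0.665 mV.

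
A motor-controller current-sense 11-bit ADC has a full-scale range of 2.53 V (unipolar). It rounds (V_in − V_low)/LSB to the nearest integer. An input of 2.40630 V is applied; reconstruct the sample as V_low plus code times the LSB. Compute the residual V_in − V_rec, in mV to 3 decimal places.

LSB = 2.53/2^11 = 1.235 mV.
(2.40630 − 0)/0.00123535 = 1947.8666; round gives code 1948.
Reconstructed: 2.4064648 V.
Difference: -0.000164844 V → -0.165 mV.

-0.165 mV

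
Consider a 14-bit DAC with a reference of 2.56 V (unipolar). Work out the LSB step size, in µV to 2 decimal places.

Full-scale span = 2.56 V.
LSB = 2.56 / 2^14 = 2.56 / 16384 = 0.00015625 V = 156.25 µV.

156.25 µV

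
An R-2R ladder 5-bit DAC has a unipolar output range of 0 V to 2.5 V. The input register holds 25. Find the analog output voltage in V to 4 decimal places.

1.9531 V

LSB = 2.5 V / 2^5 = 78.125 mV.
V_out = 0 + 25 × 0.078125 V = 1.95312 V.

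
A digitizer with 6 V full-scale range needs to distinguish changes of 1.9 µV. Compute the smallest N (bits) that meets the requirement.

22 bits

Number of steps required ≥ 6 V / 1.9 µV = 3157894.74.
Need 2^N ≥ 3157894.74; 2^21 = 2097152, 2^22 = 4194304.
Minimum N = 22.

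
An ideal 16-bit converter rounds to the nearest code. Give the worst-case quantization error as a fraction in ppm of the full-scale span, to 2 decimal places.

Rounding → worst-case error = ½ LSB = V_FS/2^17, so 1e+06/131072 = 7.62939 ppm of full scale.

7.63 ppm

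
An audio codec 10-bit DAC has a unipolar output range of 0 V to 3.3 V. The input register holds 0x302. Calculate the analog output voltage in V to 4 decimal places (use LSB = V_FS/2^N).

2.4814 V

LSB = 3.3 V / 2^10 = 3.223 mV.
Code 0x302 = 770 decimal.
V_out = 0 + 770 × 0.00322266 V = 2.48145 V.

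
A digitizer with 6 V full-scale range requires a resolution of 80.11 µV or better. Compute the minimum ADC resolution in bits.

Number of steps required ≥ 6 V / 80.11 µV = 74897.02.
Need 2^N ≥ 74897.02; 2^16 = 65536, 2^17 = 131072.
Minimum N = 17.

17 bits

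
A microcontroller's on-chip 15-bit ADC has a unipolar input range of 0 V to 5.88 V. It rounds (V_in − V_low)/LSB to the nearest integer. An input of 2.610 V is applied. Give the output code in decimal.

Full-scale span = 5.88 V; LSB = 5.88/2^15 = 179.44 µV.
(2.610 − 0) / 0.000179443 = 14544.980 LSBs.
round(14544.980) = 14545.

code 14545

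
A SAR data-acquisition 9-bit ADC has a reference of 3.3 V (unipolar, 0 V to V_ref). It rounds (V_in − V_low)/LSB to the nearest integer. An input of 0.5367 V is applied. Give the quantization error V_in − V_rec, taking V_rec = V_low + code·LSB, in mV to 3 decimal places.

Step size: 3.3 V ÷ 2^9 = 6.445 mV.
(0.5367 − 0)/0.00644531 = 83.2698; round gives code 83.
Reconstructed: 0.53496094 V.
Difference: 0.00173906 V → 1.739 mV.

1.739 mV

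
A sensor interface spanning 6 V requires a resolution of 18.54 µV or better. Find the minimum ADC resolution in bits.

Number of steps required ≥ 6 V / 18.54 µV = 323624.60.
Need 2^N ≥ 323624.60; 2^18 = 262144, 2^19 = 524288.
Minimum N = 19.

19 bits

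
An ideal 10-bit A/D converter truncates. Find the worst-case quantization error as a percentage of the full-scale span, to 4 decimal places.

Truncating → worst-case error = 1 LSB = V_FS/2^10, so 100/1024 = 0.0976562 % of full scale.

0.0977 %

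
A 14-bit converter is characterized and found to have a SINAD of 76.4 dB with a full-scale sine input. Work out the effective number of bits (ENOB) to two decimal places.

12.40 bits

ENOB = (SINAD − 1.76) / 6.02 = (76.4 − 1.76)/6.02 = 12.399.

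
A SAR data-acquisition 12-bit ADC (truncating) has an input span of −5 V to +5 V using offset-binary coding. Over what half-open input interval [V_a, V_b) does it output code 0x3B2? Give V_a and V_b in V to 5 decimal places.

LSB = 10/2^12 = 2.441 mV.
Code 0x3B2 = 946 decimal.
V_a = V_low + 946·LSB = -2.69043 V; V_b = V_low + 947·LSB = -2.68799 V.

[-2.69043 V, -2.68799 V)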